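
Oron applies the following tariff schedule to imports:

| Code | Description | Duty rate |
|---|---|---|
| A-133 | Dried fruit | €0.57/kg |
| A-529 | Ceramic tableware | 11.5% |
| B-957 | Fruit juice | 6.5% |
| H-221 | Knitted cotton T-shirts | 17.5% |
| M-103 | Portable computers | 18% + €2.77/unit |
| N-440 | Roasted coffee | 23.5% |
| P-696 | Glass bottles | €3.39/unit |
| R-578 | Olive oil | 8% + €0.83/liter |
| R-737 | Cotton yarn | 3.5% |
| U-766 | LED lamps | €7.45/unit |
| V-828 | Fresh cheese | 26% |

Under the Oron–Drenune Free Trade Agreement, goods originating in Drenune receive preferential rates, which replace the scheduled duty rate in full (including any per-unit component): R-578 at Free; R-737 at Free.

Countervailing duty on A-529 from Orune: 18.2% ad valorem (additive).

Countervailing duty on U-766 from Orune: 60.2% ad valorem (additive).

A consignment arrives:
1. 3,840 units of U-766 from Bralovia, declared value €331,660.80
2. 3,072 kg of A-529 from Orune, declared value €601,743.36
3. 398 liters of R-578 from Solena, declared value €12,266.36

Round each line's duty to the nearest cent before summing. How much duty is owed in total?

Line 1 (U-766, Bralovia, 3,840 units, €331,660.80):
Base rate for U-766 is €7.45/unit.
The additional-duty order on U-766 targets Orune, not Bralovia; it does not apply.
Duty = 3,840 × €7.45 = €28,608.00.
Line 2 (A-529, Orune, 3,072 kg, €601,743.36):
Base rate for A-529 is 11.5%.
Additional duty on A-529 from Orune: +18.2%. Applied ad valorem rate: 11.5% + 18.2% = 29.7%.
Duty = €601,743.36 × 29.7% = €178,717.78.
Line 3 (R-578, Solena, 398 liters, €12,266.36):
Base rate for R-578 is 8% + €0.83/liter.
R-578 has an FTA preferential rate, but origin Solena is not Drenune; base rate stands.
Duty = €12,266.36 × 8% + 398 × €0.83 = €1,311.65.
Total = €28,608.00 + €178,717.78 + €1,311.65 = €208,637.43.

€208,637.43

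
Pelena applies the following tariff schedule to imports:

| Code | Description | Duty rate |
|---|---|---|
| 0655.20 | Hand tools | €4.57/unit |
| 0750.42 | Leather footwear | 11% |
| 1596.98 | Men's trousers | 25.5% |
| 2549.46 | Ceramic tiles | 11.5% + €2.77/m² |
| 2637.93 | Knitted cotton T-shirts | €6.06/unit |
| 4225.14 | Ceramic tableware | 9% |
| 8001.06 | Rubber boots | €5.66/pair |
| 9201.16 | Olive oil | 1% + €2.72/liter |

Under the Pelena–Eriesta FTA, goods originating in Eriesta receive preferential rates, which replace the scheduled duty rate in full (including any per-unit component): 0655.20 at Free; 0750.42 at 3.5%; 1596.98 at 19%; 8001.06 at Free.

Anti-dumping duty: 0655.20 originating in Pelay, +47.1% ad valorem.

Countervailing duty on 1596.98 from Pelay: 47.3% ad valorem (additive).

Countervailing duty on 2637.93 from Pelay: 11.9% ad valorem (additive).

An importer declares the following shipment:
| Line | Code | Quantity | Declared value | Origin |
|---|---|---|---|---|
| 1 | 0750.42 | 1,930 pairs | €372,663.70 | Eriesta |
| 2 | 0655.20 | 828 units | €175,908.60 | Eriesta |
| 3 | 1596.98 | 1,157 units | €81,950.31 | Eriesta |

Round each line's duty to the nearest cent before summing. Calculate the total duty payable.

€28,613.79

Line 1 (0750.42, Eriesta, 1,930 pairs, €372,663.70):
Base rate for 0750.42 is 11%.
Origin Eriesta qualifies under the Pelena–Eriesta agreement and 0750.42 is covered: preferential rate 3.5% applies instead.
Duty = €372,663.70 × 3.5% = €13,043.23.
Line 2 (0655.20, Eriesta, 828 units, €175,908.60):
Base rate for 0655.20 is €4.57/unit.
Origin Eriesta qualifies under the Pelena–Eriesta agreement and 0655.20 is covered: preferential rate Free applies instead.
The additional-duty order on 0655.20 targets Pelay, not Eriesta; it does not apply.
Duty = €175,908.60 × 0% = €0.00.
Line 3 (1596.98, Eriesta, 1,157 units, €81,950.31):
Base rate for 1596.98 is 25.5%.
Origin Eriesta qualifies under the Pelena–Eriesta agreement and 1596.98 is covered: preferential rate 19% applies instead.
The additional-duty order on 1596.98 targets Pelay, not Eriesta; it does not apply.
Duty = €81,950.31 × 19% = €15,570.56.
Total = €13,043.23 + €0.00 + €15,570.56 = €28,613.79.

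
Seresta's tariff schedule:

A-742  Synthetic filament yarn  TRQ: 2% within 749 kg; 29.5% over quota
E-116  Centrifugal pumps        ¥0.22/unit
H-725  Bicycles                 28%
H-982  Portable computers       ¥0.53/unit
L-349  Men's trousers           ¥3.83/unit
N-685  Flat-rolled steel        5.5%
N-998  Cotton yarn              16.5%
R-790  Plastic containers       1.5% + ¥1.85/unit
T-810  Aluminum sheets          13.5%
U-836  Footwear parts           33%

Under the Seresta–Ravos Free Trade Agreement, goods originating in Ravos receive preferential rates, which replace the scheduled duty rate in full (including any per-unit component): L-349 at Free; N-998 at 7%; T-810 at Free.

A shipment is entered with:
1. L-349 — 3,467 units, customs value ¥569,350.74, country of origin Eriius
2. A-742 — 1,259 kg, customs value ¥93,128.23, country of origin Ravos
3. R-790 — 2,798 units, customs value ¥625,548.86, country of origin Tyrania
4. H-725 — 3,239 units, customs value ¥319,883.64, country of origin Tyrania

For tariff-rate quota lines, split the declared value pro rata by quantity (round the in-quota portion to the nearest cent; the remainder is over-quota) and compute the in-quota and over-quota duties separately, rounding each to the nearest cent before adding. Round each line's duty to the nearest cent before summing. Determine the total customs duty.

Line 1 (L-349, Eriius, 3,467 units, ¥569,350.74):
Base rate for L-349 is ¥3.83/unit.
L-349 has an FTA preferential rate, but origin Eriius is not Ravos; base rate stands.
Duty = 3,467 × ¥3.83 = ¥13,278.61.
Line 2 (A-742, Ravos, 1,259 kg, ¥93,128.23):
Code A-742 is under a tariff-rate quota (threshold 749 kg). In-quota: 749 kg at 2%; over-quota: 510 kg at 29.5%.
Pro-rata value split: in-quota = ¥93,128.23 × 749/1,259 = ¥55,403.53; over-quota = ¥93,128.23 − ¥55,403.53 = ¥37,724.70.
In-quota duty = ¥55,403.53 × 2% = ¥1,108.07. Over-quota duty = ¥37,724.70 × 29.5% = ¥11,128.79.
Line duty = ¥1,108.07 + ¥11,128.79 = ¥12,236.86.
Line 3 (R-790, Tyrania, 2,798 units, ¥625,548.86):
Base rate for R-790 is 1.5% + ¥1.85/unit.
Duty = ¥625,548.86 × 1.5% + 2,798 × ¥1.85 = ¥14,559.53.
Line 4 (H-725, Tyrania, 3,239 units, ¥319,883.64):
Base rate for H-725 is 28%.
Duty = ¥319,883.64 × 28% = ¥89,567.42.
Total = ¥13,278.61 + ¥12,236.86 + ¥14,559.53 + ¥89,567.42 = ¥129,642.42.

¥129,642.42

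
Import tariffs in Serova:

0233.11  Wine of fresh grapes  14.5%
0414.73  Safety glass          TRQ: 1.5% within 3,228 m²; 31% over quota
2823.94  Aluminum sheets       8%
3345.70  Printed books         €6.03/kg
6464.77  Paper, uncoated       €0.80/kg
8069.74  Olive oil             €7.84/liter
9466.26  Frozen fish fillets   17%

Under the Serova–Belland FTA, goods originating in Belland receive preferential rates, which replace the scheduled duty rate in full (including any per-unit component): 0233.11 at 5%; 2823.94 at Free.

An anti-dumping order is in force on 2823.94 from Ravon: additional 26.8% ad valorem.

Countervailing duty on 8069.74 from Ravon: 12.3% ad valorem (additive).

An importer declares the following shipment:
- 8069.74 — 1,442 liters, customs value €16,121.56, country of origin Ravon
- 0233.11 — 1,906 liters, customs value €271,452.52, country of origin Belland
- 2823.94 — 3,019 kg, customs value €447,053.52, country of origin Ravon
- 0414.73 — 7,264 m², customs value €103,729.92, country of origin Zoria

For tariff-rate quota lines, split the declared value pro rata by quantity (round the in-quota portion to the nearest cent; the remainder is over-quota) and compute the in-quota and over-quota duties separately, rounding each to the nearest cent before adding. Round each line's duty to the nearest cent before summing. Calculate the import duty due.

Line 1 (8069.74, Ravon, 1,442 liters, €16,121.56):
Base rate for 8069.74 is €7.84/liter.
Additional duty on 8069.74 from Ravon: +12.3% ad valorem. Applied ad valorem rate = 12.3%.
Duty = €16,121.56 × 12.3% + 1,442 × €7.84 = €13,288.23.
Line 2 (0233.11, Belland, 1,906 liters, €271,452.52):
Base rate for 0233.11 is 14.5%.
Origin Belland qualifies under the Serova–Belland agreement and 0233.11 is covered: preferential rate 5% applies instead.
Duty = €271,452.52 × 5% = €13,572.63.
Line 3 (2823.94, Ravon, 3,019 kg, €447,053.52):
Base rate for 2823.94 is 8%.
2823.94 has an FTA preferential rate, but origin Ravon is not Belland; base rate stands.
Additional duty on 2823.94 from Ravon: +26.8%. Applied ad valorem rate: 8% + 26.8% = 34.8%.
Duty = €447,053.52 × 34.8% = €155,574.62.
Line 4 (0414.73, Zoria, 7,264 m², €103,729.92):
Code 0414.73 is under a tariff-rate quota (threshold 3,228 m²). In-quota: 3,228 m² at 1.5%; over-quota: 4,036 m² at 31%.
Pro-rata value split: in-quota = €103,729.92 × 3,228/7,264 = €46,095.84; over-quota = €103,729.92 − €46,095.84 = €57,634.08.
In-quota duty = €46,095.84 × 1.5% = €691.44. Over-quota duty = €57,634.08 × 31% = €17,866.56.
Line duty = €691.44 + €17,866.56 = €18,558.00.
Total = €13,288.23 + €13,572.63 + €155,574.62 + €18,558.00 = €200,993.48.

€200,993.48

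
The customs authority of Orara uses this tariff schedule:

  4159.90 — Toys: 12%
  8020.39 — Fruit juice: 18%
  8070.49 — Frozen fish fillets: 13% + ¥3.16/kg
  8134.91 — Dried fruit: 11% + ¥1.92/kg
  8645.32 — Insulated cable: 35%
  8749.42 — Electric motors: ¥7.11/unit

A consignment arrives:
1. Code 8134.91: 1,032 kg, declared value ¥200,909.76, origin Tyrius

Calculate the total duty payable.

¥24,081.51

Line 1 (8134.91, Tyrius, 1,032 kg, ¥200,909.76):
Base rate for 8134.91 is 11% + ¥1.92/kg.
Duty = ¥200,909.76 × 11% + 1,032 × ¥1.92 = ¥24,081.51.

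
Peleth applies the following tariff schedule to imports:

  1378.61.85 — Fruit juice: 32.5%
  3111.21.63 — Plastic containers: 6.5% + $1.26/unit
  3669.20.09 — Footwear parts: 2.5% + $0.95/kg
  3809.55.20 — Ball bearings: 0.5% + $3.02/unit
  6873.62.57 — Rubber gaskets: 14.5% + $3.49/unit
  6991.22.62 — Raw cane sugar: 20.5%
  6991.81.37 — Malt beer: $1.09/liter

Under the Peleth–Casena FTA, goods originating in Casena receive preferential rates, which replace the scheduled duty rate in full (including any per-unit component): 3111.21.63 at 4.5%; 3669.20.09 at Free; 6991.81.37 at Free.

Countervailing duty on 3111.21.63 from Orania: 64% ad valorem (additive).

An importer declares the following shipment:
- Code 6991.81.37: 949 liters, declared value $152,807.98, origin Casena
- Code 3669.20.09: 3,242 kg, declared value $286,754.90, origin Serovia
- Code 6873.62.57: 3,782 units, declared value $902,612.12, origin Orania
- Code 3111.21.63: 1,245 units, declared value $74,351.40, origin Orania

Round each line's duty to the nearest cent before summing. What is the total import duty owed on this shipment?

$208,313.15

Line 1 (6991.81.37, Casena, 949 liters, $152,807.98):
Base rate for 6991.81.37 is $1.09/liter.
Origin Casena qualifies under the Peleth–Casena agreement and 6991.81.37 is covered: preferential rate Free applies instead.
Duty = $152,807.98 × 0% = $0.00.
Line 2 (3669.20.09, Serovia, 3,242 kg, $286,754.90):
Base rate for 3669.20.09 is 2.5% + $0.95/kg.
3669.20.09 has an FTA preferential rate, but origin Serovia is not Casena; base rate stands.
Duty = $286,754.90 × 2.5% + 3,242 × $0.95 = $10,248.77.
Line 3 (6873.62.57, Orania, 3,782 units, $902,612.12):
Base rate for 6873.62.57 is 14.5% + $3.49/unit.
Duty = $902,612.12 × 14.5% + 3,782 × $3.49 = $144,077.94.
Line 4 (3111.21.63, Orania, 1,245 units, $74,351.40):
Base rate for 3111.21.63 is 6.5% + $1.26/unit.
3111.21.63 has an FTA preferential rate, but origin Orania is not Casena; base rate stands.
Additional duty on 3111.21.63 from Orania: +64%. Applied ad valorem rate: 6.5% + 64% = 70.5%.
Duty = $74,351.40 × 70.5% + 1,245 × $1.26 = $53,986.44.
Total = $0.00 + $10,248.77 + $144,077.94 + $53,986.44 = $208,313.15.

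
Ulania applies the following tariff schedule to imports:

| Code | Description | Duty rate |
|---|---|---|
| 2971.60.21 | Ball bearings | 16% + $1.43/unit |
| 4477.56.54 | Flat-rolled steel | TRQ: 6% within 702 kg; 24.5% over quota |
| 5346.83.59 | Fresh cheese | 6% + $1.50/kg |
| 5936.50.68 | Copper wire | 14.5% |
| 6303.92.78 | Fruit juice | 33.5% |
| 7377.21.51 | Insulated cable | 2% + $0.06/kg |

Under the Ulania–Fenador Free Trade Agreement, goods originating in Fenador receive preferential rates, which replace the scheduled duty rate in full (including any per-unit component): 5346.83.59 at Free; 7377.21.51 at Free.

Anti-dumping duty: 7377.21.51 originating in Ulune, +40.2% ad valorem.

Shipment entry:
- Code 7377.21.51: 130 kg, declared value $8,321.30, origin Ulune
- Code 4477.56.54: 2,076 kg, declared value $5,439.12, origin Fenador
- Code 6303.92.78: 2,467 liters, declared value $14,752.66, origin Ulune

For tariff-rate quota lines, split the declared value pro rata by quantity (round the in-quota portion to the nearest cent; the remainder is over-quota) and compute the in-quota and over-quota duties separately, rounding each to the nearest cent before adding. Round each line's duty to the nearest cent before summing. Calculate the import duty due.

Line 1 (7377.21.51, Ulune, 130 kg, $8,321.30):
Base rate for 7377.21.51 is 2% + $0.06/kg.
7377.21.51 has an FTA preferential rate, but origin Ulune is not Fenador; base rate stands.
Additional duty on 7377.21.51 from Ulune: +40.2%. Applied ad valorem rate: 2% + 40.2% = 42.2%.
Duty = $8,321.30 × 42.2% + 130 × $0.06 = $3,519.39.
Line 2 (4477.56.54, Fenador, 2,076 kg, $5,439.12):
Code 4477.56.54 is under a tariff-rate quota (threshold 702 kg). In-quota: 702 kg at 6%; over-quota: 1,374 kg at 24.5%.
Pro-rata value split: in-quota = $5,439.12 × 702/2,076 = $1,839.24; over-quota = $5,439.12 − $1,839.24 = $3,599.88.
In-quota duty = $1,839.24 × 6% = $110.35. Over-quota duty = $3,599.88 × 24.5% = $881.97.
Line duty = $110.35 + $881.97 = $992.32.
Line 3 (6303.92.78, Ulune, 2,467 liters, $14,752.66):
Base rate for 6303.92.78 is 33.5%.
Duty = $14,752.66 × 33.5% = $4,942.14.
Total = $3,519.39 + $992.32 + $4,942.14 = $9,453.85.

$9,453.85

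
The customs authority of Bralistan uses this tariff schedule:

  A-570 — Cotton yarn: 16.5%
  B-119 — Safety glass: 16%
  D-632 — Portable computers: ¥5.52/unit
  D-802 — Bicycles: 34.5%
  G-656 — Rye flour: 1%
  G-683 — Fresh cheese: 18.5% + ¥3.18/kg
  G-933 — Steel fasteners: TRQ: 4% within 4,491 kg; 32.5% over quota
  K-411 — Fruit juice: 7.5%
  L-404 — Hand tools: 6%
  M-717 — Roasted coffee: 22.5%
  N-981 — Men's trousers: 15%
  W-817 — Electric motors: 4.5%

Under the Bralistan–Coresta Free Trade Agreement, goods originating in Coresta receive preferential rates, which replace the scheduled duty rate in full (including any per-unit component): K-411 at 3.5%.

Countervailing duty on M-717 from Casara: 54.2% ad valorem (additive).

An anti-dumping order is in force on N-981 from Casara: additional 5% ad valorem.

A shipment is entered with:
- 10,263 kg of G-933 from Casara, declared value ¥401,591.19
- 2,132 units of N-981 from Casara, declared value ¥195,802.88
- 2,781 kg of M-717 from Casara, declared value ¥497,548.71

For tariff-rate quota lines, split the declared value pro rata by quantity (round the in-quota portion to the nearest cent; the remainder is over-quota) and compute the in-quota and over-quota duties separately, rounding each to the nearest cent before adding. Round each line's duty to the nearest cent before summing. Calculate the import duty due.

¥501,213.72

Line 1 (G-933, Casara, 10,263 kg, ¥401,591.19):
Code G-933 is under a tariff-rate quota (threshold 4,491 kg). In-quota: 4,491 kg at 4%; over-quota: 5,772 kg at 32.5%.
Pro-rata value split: in-quota = ¥401,591.19 × 4,491/10,263 = ¥175,732.83; over-quota = ¥401,591.19 − ¥175,732.83 = ¥225,858.36.
In-quota duty = ¥175,732.83 × 4% = ¥7,029.31. Over-quota duty = ¥225,858.36 × 32.5% = ¥73,403.97.
Line duty = ¥7,029.31 + ¥73,403.97 = ¥80,433.28.
Line 2 (N-981, Casara, 2,132 units, ¥195,802.88):
Base rate for N-981 is 15%.
Additional duty on N-981 from Casara: +5%. Applied ad valorem rate: 15% + 5% = 20%.
Duty = ¥195,802.88 × 20% = ¥39,160.58.
Line 3 (M-717, Casara, 2,781 kg, ¥497,548.71):
Base rate for M-717 is 22.5%.
Additional duty on M-717 from Casara: +54.2%. Applied ad valorem rate: 22.5% + 54.2% = 76.7%.
Duty = ¥497,548.71 × 76.7% = ¥381,619.86.
Total = ¥80,433.28 + ¥39,160.58 + ¥381,619.86 = ¥501,213.72.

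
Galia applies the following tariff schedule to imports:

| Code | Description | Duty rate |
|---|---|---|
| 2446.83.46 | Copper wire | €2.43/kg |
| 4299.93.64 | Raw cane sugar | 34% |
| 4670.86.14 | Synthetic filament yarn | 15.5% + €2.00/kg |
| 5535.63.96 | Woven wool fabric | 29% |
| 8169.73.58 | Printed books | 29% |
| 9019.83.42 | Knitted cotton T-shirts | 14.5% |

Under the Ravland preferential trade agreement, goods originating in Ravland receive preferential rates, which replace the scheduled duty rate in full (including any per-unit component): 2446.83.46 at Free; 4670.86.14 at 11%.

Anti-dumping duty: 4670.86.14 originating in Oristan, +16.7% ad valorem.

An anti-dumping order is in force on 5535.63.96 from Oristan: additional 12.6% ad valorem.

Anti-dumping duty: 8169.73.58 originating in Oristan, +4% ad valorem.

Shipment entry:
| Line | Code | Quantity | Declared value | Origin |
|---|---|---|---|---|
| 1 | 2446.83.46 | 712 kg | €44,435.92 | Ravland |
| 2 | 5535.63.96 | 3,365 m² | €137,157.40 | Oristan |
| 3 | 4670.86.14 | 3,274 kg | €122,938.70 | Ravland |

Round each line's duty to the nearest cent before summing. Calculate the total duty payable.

Line 1 (2446.83.46, Ravland, 712 kg, €44,435.92):
Base rate for 2446.83.46 is €2.43/kg.
Origin Ravland qualifies under the Galia–Ravland agreement and 2446.83.46 is covered: preferential rate Free applies instead.
Duty = €44,435.92 × 0% = €0.00.
Line 2 (5535.63.96, Oristan, 3,365 m², €137,157.40):
Base rate for 5535.63.96 is 29%.
Additional duty on 5535.63.96 from Oristan: +12.6%. Applied ad valorem rate: 29% + 12.6% = 41.6%.
Duty = €137,157.40 × 41.6% = €57,057.48.
Line 3 (4670.86.14, Ravland, 3,274 kg, €122,938.70):
Base rate for 4670.86.14 is 15.5% + €2.00/kg.
Origin Ravland qualifies under the Galia–Ravland agreement and 4670.86.14 is covered: preferential rate 11% applies instead.
The additional-duty order on 4670.86.14 targets Oristan, not Ravland; it does not apply.
Duty = €122,938.70 × 11% = €13,523.26.
Total = €0.00 + €57,057.48 + €13,523.26 = €70,580.74.

€70,580.74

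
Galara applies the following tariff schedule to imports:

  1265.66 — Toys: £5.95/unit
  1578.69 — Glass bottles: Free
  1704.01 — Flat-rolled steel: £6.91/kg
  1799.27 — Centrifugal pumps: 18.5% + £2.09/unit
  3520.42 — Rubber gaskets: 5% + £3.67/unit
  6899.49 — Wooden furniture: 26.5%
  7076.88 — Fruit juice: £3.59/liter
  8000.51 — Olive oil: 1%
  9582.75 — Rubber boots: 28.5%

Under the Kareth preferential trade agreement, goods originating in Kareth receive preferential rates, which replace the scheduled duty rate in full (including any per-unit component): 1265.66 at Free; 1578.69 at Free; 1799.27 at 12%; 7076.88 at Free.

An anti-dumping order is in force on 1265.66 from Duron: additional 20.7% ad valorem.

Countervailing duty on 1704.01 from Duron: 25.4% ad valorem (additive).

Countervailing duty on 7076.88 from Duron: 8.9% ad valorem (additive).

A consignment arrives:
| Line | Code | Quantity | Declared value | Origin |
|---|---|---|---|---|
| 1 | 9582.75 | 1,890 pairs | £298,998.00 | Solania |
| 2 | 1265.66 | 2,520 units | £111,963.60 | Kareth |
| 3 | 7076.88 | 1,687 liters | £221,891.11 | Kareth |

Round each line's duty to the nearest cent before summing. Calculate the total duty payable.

£85,214.43

Line 1 (9582.75, Solania, 1,890 pairs, £298,998.00):
Base rate for 9582.75 is 28.5%.
Duty = £298,998.00 × 28.5% = £85,214.43.
Line 2 (1265.66, Kareth, 2,520 units, £111,963.60):
Base rate for 1265.66 is £5.95/unit.
Origin Kareth qualifies under the Galara–Kareth agreement and 1265.66 is covered: preferential rate Free applies instead.
The additional-duty order on 1265.66 targets Duron, not Kareth; it does not apply.
Duty = £111,963.60 × 0% = £0.00.
Line 3 (7076.88, Kareth, 1,687 liters, £221,891.11):
Base rate for 7076.88 is £3.59/liter.
Origin Kareth qualifies under the Galara–Kareth agreement and 7076.88 is covered: preferential rate Free applies instead.
The additional-duty order on 7076.88 targets Duron, not Kareth; it does not apply.
Duty = £221,891.11 × 0% = £0.00.
Total = £85,214.43 + £0.00 + £0.00 = £85,214.43.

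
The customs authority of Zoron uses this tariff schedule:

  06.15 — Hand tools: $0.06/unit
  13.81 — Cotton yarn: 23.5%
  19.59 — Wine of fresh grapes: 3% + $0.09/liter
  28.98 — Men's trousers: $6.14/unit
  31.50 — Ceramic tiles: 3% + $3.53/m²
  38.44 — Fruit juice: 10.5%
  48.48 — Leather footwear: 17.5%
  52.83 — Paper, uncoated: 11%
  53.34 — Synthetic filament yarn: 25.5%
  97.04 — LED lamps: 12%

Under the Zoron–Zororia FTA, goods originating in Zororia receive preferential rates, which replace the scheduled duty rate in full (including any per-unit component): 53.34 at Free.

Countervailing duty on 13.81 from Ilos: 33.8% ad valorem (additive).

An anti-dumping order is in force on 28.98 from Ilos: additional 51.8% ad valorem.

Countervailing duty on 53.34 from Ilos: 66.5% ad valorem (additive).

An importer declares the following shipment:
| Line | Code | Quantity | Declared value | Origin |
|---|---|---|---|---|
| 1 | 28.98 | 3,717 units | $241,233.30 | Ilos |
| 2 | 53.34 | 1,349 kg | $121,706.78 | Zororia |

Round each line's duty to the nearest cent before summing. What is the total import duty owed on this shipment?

Line 1 (28.98, Ilos, 3,717 units, $241,233.30):
Base rate for 28.98 is $6.14/unit.
Additional duty on 28.98 from Ilos: +51.8% ad valorem. Applied ad valorem rate = 51.8%.
Duty = $241,233.30 × 51.8% + 3,717 × $6.14 = $147,781.23.
Line 2 (53.34, Zororia, 1,349 kg, $121,706.78):
Base rate for 53.34 is 25.5%.
Origin Zororia qualifies under the Zoron–Zororia agreement and 53.34 is covered: preferential rate Free applies instead.
The additional-duty order on 53.34 targets Ilos, not Zororia; it does not apply.
Duty = $121,706.78 × 0% = $0.00.
Total = $147,781.23 + $0.00 = $147,781.23.

$147,781.23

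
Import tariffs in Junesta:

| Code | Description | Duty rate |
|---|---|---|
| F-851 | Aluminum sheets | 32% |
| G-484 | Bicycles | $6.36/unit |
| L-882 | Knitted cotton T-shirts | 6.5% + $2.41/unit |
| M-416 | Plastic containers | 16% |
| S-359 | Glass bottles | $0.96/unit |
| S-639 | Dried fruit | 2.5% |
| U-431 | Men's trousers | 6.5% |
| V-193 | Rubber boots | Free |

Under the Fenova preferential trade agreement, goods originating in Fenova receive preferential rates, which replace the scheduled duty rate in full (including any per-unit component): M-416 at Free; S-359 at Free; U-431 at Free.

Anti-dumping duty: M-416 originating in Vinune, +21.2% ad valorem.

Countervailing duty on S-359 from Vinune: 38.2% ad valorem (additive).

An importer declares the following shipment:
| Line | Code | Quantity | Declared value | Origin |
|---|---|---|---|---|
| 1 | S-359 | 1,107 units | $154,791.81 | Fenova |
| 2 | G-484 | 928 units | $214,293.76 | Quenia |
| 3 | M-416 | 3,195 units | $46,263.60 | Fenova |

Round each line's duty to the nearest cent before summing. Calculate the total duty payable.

$5,902.08

Line 1 (S-359, Fenova, 1,107 units, $154,791.81):
Base rate for S-359 is $0.96/unit.
Origin Fenova qualifies under the Junesta–Fenova agreement and S-359 is covered: preferential rate Free applies instead.
The additional-duty order on S-359 targets Vinune, not Fenova; it does not apply.
Duty = $154,791.81 × 0% = $0.00.
Line 2 (G-484, Quenia, 928 units, $214,293.76):
Base rate for G-484 is $6.36/unit.
Duty = 928 × $6.36 = $5,902.08.
Line 3 (M-416, Fenova, 3,195 units, $46,263.60):
Base rate for M-416 is 16%.
Origin Fenova qualifies under the Junesta–Fenova agreement and M-416 is covered: preferential rate Free applies instead.
The additional-duty order on M-416 targets Vinune, not Fenova; it does not apply.
Duty = $46,263.60 × 0% = $0.00.
Total = $0.00 + $5,902.08 + $0.00 = $5,902.08.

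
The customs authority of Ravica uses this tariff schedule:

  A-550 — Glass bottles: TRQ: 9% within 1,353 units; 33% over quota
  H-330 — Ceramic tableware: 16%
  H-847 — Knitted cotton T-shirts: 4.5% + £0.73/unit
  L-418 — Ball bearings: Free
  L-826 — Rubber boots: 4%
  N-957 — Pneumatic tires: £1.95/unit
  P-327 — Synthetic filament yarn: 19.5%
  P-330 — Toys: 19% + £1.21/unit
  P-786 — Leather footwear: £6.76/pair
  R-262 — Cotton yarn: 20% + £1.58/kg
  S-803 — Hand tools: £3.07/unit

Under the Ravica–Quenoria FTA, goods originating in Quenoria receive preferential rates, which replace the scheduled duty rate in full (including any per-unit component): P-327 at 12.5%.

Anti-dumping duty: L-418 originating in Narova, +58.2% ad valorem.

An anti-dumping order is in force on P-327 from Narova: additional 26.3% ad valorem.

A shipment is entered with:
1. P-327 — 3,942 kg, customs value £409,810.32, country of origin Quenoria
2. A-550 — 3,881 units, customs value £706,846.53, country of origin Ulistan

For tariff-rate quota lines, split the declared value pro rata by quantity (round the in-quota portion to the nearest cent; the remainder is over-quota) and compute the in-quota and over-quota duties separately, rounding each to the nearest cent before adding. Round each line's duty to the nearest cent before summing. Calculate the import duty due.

Line 1 (P-327, Quenoria, 3,942 kg, £409,810.32):
Base rate for P-327 is 19.5%.
Origin Quenoria qualifies under the Ravica–Quenoria agreement and P-327 is covered: preferential rate 12.5% applies instead.
The additional-duty order on P-327 targets Narova, not Quenoria; it does not apply.
Duty = £409,810.32 × 12.5% = £51,226.29.
Line 2 (A-550, Ulistan, 3,881 units, £706,846.53):
Code A-550 is under a tariff-rate quota (threshold 1,353 units). In-quota: 1,353 units at 9%; over-quota: 2,528 units at 33%.
Pro-rata value split: in-quota = £706,846.53 × 1,353/3,881 = £246,421.89; over-quota = £706,846.53 − £246,421.89 = £460,424.64.
In-quota duty = £246,421.89 × 9% = £22,177.97. Over-quota duty = £460,424.64 × 33% = £151,940.13.
Line duty = £22,177.97 + £151,940.13 = £174,118.10.
Total = £51,226.29 + £174,118.10 = £225,344.39.

£225,344.39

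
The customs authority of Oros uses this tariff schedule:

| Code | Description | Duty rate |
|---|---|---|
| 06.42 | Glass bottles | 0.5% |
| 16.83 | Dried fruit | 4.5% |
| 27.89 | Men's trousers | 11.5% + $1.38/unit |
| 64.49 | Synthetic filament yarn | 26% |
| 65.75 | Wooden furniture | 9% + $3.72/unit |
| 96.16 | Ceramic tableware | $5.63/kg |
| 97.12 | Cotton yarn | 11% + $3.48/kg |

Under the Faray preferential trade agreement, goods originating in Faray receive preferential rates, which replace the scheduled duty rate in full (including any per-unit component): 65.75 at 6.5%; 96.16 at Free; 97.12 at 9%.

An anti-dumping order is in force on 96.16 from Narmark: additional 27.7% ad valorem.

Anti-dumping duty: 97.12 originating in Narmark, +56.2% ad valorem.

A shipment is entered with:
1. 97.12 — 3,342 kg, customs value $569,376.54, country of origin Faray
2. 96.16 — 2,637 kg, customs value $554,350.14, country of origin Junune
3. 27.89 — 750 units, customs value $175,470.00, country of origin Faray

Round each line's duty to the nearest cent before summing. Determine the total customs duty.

Line 1 (97.12, Faray, 3,342 kg, $569,376.54):
Base rate for 97.12 is 11% + $3.48/kg.
Origin Faray qualifies under the Oros–Faray agreement and 97.12 is covered: preferential rate 9% applies instead.
The additional-duty order on 97.12 targets Narmark, not Faray; it does not apply.
Duty = $569,376.54 × 9% = $51,243.89.
Line 2 (96.16, Junune, 2,637 kg, $554,350.14):
Base rate for 96.16 is $5.63/kg.
96.16 has an FTA preferential rate, but origin Junune is not Faray; base rate stands.
The additional-duty order on 96.16 targets Narmark, not Junune; it does not apply.
Duty = 2,637 × $5.63 = $14,846.31.
Line 3 (27.89, Faray, 750 units, $175,470.00):
Base rate for 27.89 is 11.5% + $1.38/unit.
Origin Faray is the FTA partner but 27.89 is not on the preference list; base rate stands.
Duty = $175,470.00 × 11.5% + 750 × $1.38 = $21,214.05.
Total = $51,243.89 + $14,846.31 + $21,214.05 = $87,304.25.

$87,304.25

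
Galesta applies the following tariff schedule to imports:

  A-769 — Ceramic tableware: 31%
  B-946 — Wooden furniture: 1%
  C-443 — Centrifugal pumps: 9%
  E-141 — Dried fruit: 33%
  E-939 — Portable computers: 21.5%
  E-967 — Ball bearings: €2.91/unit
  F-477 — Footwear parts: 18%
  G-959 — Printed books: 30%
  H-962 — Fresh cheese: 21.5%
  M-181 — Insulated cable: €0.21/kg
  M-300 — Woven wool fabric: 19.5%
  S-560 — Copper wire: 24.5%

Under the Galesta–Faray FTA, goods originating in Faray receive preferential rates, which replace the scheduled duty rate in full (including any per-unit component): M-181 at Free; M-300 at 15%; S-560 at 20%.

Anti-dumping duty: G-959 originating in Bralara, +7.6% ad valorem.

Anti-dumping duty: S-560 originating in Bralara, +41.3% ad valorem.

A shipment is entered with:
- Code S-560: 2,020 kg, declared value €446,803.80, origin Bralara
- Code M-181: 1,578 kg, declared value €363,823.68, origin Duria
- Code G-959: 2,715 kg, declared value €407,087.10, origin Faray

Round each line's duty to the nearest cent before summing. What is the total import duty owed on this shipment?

€416,454.41

Line 1 (S-560, Bralara, 2,020 kg, €446,803.80):
Base rate for S-560 is 24.5%.
S-560 has an FTA preferential rate, but origin Bralara is not Faray; base rate stands.
Additional duty on S-560 from Bralara: +41.3%. Applied ad valorem rate: 24.5% + 41.3% = 65.8%.
Duty = €446,803.80 × 65.8% = €293,996.90.
Line 2 (M-181, Duria, 1,578 kg, €363,823.68):
Base rate for M-181 is €0.21/kg.
M-181 has an FTA preferential rate, but origin Duria is not Faray; base rate stands.
Duty = 1,578 × €0.21 = €331.38.
Line 3 (G-959, Faray, 2,715 kg, €407,087.10):
Base rate for G-959 is 30%.
Origin Faray is the FTA partner but G-959 is not on the preference list; base rate stands.
The additional-duty order on G-959 targets Bralara, not Faray; it does not apply.
Duty = €407,087.10 × 30% = €122,126.13.
Total = €293,996.90 + €331.38 + €122,126.13 = €416,454.41.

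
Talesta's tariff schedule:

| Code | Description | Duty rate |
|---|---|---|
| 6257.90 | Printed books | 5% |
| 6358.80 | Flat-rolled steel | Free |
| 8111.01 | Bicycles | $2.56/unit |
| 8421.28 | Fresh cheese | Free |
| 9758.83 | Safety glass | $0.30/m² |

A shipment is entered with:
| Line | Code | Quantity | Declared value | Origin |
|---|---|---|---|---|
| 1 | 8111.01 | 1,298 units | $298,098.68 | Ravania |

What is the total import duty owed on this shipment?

Line 1 (8111.01, Ravania, 1,298 units, $298,098.68):
Base rate for 8111.01 is $2.56/unit.
Duty = 1,298 × $2.56 = $3,322.88.

$3,322.88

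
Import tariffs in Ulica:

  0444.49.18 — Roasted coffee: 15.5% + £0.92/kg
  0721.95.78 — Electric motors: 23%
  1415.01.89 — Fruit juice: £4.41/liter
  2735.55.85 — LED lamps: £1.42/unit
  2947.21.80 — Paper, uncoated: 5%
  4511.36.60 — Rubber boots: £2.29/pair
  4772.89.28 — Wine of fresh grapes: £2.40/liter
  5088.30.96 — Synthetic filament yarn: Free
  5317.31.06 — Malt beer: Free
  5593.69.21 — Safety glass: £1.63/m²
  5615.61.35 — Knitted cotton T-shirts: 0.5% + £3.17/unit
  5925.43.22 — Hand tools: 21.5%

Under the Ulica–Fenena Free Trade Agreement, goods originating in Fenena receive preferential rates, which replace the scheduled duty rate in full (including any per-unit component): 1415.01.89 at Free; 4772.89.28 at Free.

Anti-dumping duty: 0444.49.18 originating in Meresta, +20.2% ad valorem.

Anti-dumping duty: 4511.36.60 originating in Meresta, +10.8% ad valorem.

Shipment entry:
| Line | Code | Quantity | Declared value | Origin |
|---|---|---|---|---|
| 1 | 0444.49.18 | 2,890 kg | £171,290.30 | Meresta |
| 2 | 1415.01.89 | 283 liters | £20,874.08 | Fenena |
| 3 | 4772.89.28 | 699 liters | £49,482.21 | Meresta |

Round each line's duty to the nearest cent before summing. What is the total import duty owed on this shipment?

Line 1 (0444.49.18, Meresta, 2,890 kg, £171,290.30):
Base rate for 0444.49.18 is 15.5% + £0.92/kg.
Additional duty on 0444.49.18 from Meresta: +20.2%. Applied ad valorem rate: 15.5% + 20.2% = 35.7%.
Duty = £171,290.30 × 35.7% + 2,890 × £0.92 = £63,809.44.
Line 2 (1415.01.89, Fenena, 283 liters, £20,874.08):
Base rate for 1415.01.89 is £4.41/liter.
Origin Fenena qualifies under the Ulica–Fenena agreement and 1415.01.89 is covered: preferential rate Free applies instead.
Duty = £20,874.08 × 0% = £0.00.
Line 3 (4772.89.28, Meresta, 699 liters, £49,482.21):
Base rate for 4772.89.28 is £2.40/liter.
4772.89.28 has an FTA preferential rate, but origin Meresta is not Fenena; base rate stands.
Duty = 699 × £2.40 = £1,677.60.
Total = £63,809.44 + £0.00 + £1,677.60 = £65,487.04.

£65,487.04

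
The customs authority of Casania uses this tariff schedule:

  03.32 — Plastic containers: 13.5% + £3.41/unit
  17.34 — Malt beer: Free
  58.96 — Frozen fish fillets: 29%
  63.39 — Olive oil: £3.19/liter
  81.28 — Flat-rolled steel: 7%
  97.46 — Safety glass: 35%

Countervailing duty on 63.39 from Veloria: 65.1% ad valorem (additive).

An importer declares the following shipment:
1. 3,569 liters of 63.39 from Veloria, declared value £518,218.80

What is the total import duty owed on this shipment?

£348,745.55

Line 1 (63.39, Veloria, 3,569 liters, £518,218.80):
Base rate for 63.39 is £3.19/liter.
Additional duty on 63.39 from Veloria: +65.1% ad valorem. Applied ad valorem rate = 65.1%.
Duty = £518,218.80 × 65.1% + 3,569 × £3.19 = £348,745.55.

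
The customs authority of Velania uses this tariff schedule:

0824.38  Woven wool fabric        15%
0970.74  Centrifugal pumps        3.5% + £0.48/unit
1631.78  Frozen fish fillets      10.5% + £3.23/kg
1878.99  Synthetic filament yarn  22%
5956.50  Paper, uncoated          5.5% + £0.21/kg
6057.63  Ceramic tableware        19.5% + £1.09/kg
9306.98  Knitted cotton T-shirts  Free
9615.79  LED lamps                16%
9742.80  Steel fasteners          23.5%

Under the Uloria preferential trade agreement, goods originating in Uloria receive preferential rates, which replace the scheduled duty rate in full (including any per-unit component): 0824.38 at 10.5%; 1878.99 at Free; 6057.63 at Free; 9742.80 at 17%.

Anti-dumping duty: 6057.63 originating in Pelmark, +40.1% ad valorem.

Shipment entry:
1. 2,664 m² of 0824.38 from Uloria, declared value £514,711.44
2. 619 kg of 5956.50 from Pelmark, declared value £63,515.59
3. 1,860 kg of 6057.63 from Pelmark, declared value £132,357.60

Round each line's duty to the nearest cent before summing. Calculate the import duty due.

£138,580.58

Line 1 (0824.38, Uloria, 2,664 m², £514,711.44):
Base rate for 0824.38 is 15%.
Origin Uloria qualifies under the Velania–Uloria agreement and 0824.38 is covered: preferential rate 10.5% applies instead.
Duty = £514,711.44 × 10.5% = £54,044.70.
Line 2 (5956.50, Pelmark, 619 kg, £63,515.59):
Base rate for 5956.50 is 5.5% + £0.21/kg.
Duty = £63,515.59 × 5.5% + 619 × £0.21 = £3,623.35.
Line 3 (6057.63, Pelmark, 1,860 kg, £132,357.60):
Base rate for 6057.63 is 19.5% + £1.09/kg.
6057.63 has an FTA preferential rate, but origin Pelmark is not Uloria; base rate stands.
Additional duty on 6057.63 from Pelmark: +40.1%. Applied ad valorem rate: 19.5% + 40.1% = 59.6%.
Duty = £132,357.60 × 59.6% + 1,860 × £1.09 = £80,912.53.
Total = £54,044.70 + £3,623.35 + £80,912.53 = £138,580.58.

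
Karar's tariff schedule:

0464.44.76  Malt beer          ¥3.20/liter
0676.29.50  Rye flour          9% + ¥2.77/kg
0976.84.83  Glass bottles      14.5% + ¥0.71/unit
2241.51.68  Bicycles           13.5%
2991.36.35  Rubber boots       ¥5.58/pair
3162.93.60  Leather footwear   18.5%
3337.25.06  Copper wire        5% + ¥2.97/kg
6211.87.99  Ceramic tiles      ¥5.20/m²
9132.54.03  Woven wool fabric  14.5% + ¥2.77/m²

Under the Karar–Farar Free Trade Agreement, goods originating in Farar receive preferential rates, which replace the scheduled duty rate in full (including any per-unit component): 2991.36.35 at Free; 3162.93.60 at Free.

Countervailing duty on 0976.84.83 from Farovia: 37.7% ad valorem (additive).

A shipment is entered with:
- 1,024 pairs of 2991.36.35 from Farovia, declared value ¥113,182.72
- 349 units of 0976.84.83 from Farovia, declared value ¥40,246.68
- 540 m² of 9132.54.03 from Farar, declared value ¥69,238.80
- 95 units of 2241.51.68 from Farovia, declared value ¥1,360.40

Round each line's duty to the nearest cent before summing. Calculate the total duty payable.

¥38,689.56

Line 1 (2991.36.35, Farovia, 1,024 pairs, ¥113,182.72):
Base rate for 2991.36.35 is ¥5.58/pair.
2991.36.35 has an FTA preferential rate, but origin Farovia is not Farar; base rate stands.
Duty = 1,024 × ¥5.58 = ¥5,713.92.
Line 2 (0976.84.83, Farovia, 349 units, ¥40,246.68):
Base rate for 0976.84.83 is 14.5% + ¥0.71/unit.
Additional duty on 0976.84.83 from Farovia: +37.7%. Applied ad valorem rate: 14.5% + 37.7% = 52.2%.
Duty = ¥40,246.68 × 52.2% + 349 × ¥0.71 = ¥21,256.56.
Line 3 (9132.54.03, Farar, 540 m², ¥69,238.80):
Base rate for 9132.54.03 is 14.5% + ¥2.77/m².
Origin Farar is the FTA partner but 9132.54.03 is not on the preference list; base rate stands.
Duty = ¥69,238.80 × 14.5% + 540 × ¥2.77 = ¥11,535.43.
Line 4 (2241.51.68, Farovia, 95 units, ¥1,360.40):
Base rate for 2241.51.68 is 13.5%.
Duty = ¥1,360.40 × 13.5% = ¥183.65.
Total = ¥5,713.92 + ¥21,256.56 + ¥11,535.43 + ¥183.65 = ¥38,689.56.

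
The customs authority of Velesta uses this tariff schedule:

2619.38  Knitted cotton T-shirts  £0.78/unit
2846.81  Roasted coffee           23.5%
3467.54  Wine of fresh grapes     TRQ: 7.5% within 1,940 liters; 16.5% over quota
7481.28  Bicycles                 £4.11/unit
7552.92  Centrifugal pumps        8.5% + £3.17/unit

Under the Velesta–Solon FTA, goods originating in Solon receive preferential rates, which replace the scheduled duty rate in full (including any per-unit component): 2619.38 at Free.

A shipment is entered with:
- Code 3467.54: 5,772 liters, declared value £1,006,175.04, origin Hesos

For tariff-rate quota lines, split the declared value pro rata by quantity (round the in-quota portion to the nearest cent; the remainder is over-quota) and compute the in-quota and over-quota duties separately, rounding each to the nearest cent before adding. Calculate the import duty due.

£135,582.61

Line 1 (3467.54, Hesos, 5,772 liters, £1,006,175.04):
Code 3467.54 is under a tariff-rate quota (threshold 1,940 liters). In-quota: 1,940 liters at 7.5%; over-quota: 3,832 liters at 16.5%.
Pro-rata value split: in-quota = £1,006,175.04 × 1,940/5,772 = £338,180.80; over-quota = £1,006,175.04 − £338,180.80 = £667,994.24.
In-quota duty = £338,180.80 × 7.5% = £25,363.56. Over-quota duty = £667,994.24 × 16.5% = £110,219.05.
Line duty = £25,363.56 + £110,219.05 = £135,582.61.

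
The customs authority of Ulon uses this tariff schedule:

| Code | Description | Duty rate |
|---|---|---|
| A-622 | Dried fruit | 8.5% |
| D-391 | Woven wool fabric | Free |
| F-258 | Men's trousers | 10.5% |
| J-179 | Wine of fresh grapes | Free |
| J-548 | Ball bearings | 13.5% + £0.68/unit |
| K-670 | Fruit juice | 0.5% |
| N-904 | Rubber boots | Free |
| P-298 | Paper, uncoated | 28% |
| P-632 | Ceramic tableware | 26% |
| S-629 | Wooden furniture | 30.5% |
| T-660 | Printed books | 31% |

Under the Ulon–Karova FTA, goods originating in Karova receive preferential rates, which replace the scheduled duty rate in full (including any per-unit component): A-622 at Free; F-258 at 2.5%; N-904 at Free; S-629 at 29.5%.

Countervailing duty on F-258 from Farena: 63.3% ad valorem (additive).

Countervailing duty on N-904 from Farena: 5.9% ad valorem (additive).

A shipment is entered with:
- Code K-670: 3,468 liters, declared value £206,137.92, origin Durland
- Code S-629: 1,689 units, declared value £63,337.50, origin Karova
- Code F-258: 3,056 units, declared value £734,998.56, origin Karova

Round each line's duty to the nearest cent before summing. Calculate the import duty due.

Line 1 (K-670, Durland, 3,468 liters, £206,137.92):
Base rate for K-670 is 0.5%.
Duty = £206,137.92 × 0.5% = £1,030.69.
Line 2 (S-629, Karova, 1,689 units, £63,337.50):
Base rate for S-629 is 30.5%.
Origin Karova qualifies under the Ulon–Karova agreement and S-629 is covered: preferential rate 29.5% applies instead.
Duty = £63,337.50 × 29.5% = £18,684.56.
Line 3 (F-258, Karova, 3,056 units, £734,998.56):
Base rate for F-258 is 10.5%.
Origin Karova qualifies under the Ulon–Karova agreement and F-258 is covered: preferential rate 2.5% applies instead.
The additional-duty order on F-258 targets Farena, not Karova; it does not apply.
Duty = £734,998.56 × 2.5% = £18,374.96.
Total = £1,030.69 + £18,684.56 + £18,374.96 = £38,090.21.

£38,090.21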